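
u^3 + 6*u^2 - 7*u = u*(u - 1)*(u + 7)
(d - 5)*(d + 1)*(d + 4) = d^3 - 21*d - 20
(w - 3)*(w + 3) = w^2 - 9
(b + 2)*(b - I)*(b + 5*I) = b^3 + 2*b^2 + 4*I*b^2 + 5*b + 8*I*b + 10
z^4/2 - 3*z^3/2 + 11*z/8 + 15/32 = (z/2 + 1/4)*(z - 5/2)*(z - 3/2)*(z + 1/2)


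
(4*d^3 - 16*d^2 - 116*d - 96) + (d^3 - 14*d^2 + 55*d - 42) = 5*d^3 - 30*d^2 - 61*d - 138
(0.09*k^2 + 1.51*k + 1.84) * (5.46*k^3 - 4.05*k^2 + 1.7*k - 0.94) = 0.4914*k^5 + 7.8801*k^4 + 4.0839*k^3 - 4.9696*k^2 + 1.7086*k - 1.7296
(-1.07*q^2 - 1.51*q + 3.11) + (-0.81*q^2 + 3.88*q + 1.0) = -1.88*q^2 + 2.37*q + 4.11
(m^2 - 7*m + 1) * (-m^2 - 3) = -m^4 + 7*m^3 - 4*m^2 + 21*m - 3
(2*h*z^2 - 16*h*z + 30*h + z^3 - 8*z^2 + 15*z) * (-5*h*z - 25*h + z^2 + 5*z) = -10*h^2*z^3 + 30*h^2*z^2 + 250*h^2*z - 750*h^2 - 3*h*z^4 + 9*h*z^3 + 75*h*z^2 - 225*h*z + z^5 - 3*z^4 - 25*z^3 + 75*z^2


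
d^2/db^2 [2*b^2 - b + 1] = 4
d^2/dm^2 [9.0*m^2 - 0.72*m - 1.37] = 18.0000000000000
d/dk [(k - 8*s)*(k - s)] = 2*k - 9*s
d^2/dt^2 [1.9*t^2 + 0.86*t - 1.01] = 3.80000000000000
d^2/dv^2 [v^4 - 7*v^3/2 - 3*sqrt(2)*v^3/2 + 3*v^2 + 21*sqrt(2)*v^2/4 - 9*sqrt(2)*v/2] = 12*v^2 - 21*v - 9*sqrt(2)*v + 6 + 21*sqrt(2)/2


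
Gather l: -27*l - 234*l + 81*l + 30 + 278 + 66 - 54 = 320 - 180*l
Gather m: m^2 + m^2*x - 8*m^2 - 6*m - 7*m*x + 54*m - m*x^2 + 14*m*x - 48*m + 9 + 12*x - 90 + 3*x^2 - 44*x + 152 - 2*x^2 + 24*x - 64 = m^2*(x - 7) + m*(-x^2 + 7*x) + x^2 - 8*x + 7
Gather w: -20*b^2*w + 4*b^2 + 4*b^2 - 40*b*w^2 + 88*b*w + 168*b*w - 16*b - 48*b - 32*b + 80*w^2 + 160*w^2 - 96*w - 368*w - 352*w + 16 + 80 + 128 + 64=8*b^2 - 96*b + w^2*(240 - 40*b) + w*(-20*b^2 + 256*b - 816) + 288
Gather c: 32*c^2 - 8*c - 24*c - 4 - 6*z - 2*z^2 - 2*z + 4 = 32*c^2 - 32*c - 2*z^2 - 8*z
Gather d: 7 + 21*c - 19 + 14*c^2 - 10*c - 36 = 14*c^2 + 11*c - 48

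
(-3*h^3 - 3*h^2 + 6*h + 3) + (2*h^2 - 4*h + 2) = -3*h^3 - h^2 + 2*h + 5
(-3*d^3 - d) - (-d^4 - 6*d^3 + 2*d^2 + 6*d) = d^4 + 3*d^3 - 2*d^2 - 7*d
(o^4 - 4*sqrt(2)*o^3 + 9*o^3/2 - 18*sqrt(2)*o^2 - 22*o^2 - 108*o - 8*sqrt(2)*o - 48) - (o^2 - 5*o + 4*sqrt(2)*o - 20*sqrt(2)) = o^4 - 4*sqrt(2)*o^3 + 9*o^3/2 - 18*sqrt(2)*o^2 - 23*o^2 - 103*o - 12*sqrt(2)*o - 48 + 20*sqrt(2)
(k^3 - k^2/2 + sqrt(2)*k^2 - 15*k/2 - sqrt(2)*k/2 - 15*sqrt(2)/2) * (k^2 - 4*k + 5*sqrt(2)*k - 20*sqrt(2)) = k^5 - 9*k^4/2 + 6*sqrt(2)*k^4 - 27*sqrt(2)*k^3 + 9*k^3/2 - 33*sqrt(2)*k^2 - 15*k^2 - 55*k + 180*sqrt(2)*k + 300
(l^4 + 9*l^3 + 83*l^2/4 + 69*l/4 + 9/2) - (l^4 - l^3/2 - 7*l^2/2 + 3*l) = 19*l^3/2 + 97*l^2/4 + 57*l/4 + 9/2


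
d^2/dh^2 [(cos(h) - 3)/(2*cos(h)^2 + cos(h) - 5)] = (-36*sin(h)^4*cos(h) + 50*sin(h)^4 - 146*sin(h)^2 - 19*cos(h)/2 - 33*cos(3*h)/2 + 2*cos(5*h) + 40)/(-2*sin(h)^2 + cos(h) - 3)^3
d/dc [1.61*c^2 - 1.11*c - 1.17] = 3.22*c - 1.11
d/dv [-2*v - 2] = -2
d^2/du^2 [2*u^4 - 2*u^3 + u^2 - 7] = 24*u^2 - 12*u + 2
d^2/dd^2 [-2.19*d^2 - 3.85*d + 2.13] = -4.38000000000000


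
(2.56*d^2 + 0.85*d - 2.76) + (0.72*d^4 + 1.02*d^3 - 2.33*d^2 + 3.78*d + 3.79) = 0.72*d^4 + 1.02*d^3 + 0.23*d^2 + 4.63*d + 1.03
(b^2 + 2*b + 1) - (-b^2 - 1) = 2*b^2 + 2*b + 2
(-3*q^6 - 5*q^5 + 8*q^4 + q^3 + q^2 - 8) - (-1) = -3*q^6 - 5*q^5 + 8*q^4 + q^3 + q^2 - 7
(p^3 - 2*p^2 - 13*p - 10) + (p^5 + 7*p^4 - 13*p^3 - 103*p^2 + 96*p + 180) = p^5 + 7*p^4 - 12*p^3 - 105*p^2 + 83*p + 170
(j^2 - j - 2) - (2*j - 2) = j^2 - 3*j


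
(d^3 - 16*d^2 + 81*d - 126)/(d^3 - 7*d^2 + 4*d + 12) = (d^2 - 10*d + 21)/(d^2 - d - 2)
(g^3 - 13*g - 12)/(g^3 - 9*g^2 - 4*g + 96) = (g + 1)/(g - 8)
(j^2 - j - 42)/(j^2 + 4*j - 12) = (j - 7)/(j - 2)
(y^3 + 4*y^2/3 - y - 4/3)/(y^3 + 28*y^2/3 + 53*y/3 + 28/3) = (y - 1)/(y + 7)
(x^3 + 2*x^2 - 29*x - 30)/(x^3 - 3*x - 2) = (x^2 + x - 30)/(x^2 - x - 2)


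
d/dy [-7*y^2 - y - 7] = -14*y - 1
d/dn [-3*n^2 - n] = -6*n - 1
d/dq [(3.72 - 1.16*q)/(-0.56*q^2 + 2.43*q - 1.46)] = (-0.6496*q^2 + 4.1664*q - 7.346)/(0.3136*q^4 - 2.7216*q^3 + 7.5401*q^2 - 7.0956*q + 2.1316)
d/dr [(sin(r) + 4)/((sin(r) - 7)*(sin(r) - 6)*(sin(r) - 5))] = 2*(-sin(r)^3 + 3*sin(r)^2 + 72*sin(r) - 319)*cos(r)/((sin(r) - 7)^2*(sin(r) - 6)^2*(sin(r) - 5)^2)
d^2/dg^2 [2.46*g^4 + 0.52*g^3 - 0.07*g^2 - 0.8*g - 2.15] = 29.52*g^2 + 3.12*g - 0.14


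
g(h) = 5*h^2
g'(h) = 10*h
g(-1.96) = 19.21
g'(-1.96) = -19.60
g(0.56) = 1.57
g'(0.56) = 5.60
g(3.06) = 46.82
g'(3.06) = 30.60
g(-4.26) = 90.74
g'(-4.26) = -42.60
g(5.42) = 146.88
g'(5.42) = 54.20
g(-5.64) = 159.05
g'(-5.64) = -56.40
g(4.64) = 107.65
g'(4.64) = 46.40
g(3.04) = 46.21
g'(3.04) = 30.40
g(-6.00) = 180.00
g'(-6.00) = -60.00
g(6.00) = 180.00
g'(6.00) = 60.00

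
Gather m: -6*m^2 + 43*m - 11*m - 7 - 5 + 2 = -6*m^2 + 32*m - 10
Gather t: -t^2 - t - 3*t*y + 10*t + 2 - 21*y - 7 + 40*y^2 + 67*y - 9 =-t^2 + t*(9 - 3*y) + 40*y^2 + 46*y - 14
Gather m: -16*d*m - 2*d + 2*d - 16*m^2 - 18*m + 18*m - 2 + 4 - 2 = -16*d*m - 16*m^2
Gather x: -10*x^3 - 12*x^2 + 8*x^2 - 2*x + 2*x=-10*x^3 - 4*x^2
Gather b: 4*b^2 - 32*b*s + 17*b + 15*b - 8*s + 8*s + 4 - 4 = 4*b^2 + b*(32 - 32*s)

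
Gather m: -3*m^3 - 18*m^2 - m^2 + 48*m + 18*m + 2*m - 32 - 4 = -3*m^3 - 19*m^2 + 68*m - 36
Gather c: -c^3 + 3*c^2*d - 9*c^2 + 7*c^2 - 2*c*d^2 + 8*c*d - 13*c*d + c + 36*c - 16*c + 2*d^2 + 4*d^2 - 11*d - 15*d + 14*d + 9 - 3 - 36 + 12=-c^3 + c^2*(3*d - 2) + c*(-2*d^2 - 5*d + 21) + 6*d^2 - 12*d - 18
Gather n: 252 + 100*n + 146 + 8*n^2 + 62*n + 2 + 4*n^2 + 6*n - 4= 12*n^2 + 168*n + 396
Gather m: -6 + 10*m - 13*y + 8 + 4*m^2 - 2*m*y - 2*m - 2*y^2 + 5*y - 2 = 4*m^2 + m*(8 - 2*y) - 2*y^2 - 8*y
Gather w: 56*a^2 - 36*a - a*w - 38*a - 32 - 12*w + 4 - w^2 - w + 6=56*a^2 - 74*a - w^2 + w*(-a - 13) - 22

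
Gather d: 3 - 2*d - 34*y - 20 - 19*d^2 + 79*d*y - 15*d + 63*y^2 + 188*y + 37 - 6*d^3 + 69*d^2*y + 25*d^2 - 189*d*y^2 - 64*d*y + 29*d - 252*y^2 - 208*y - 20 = -6*d^3 + d^2*(69*y + 6) + d*(-189*y^2 + 15*y + 12) - 189*y^2 - 54*y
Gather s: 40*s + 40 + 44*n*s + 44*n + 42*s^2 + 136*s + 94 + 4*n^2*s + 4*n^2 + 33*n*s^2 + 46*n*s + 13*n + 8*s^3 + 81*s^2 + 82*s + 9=4*n^2 + 57*n + 8*s^3 + s^2*(33*n + 123) + s*(4*n^2 + 90*n + 258) + 143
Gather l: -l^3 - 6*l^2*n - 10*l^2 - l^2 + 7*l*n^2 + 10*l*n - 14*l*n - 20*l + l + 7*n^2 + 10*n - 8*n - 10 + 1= -l^3 + l^2*(-6*n - 11) + l*(7*n^2 - 4*n - 19) + 7*n^2 + 2*n - 9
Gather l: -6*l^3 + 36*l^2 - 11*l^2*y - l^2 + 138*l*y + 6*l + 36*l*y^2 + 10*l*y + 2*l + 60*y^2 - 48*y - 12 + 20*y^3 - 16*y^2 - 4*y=-6*l^3 + l^2*(35 - 11*y) + l*(36*y^2 + 148*y + 8) + 20*y^3 + 44*y^2 - 52*y - 12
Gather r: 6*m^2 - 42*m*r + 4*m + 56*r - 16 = 6*m^2 + 4*m + r*(56 - 42*m) - 16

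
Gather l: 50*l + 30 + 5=50*l + 35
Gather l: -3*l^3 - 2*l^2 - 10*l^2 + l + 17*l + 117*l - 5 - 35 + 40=-3*l^3 - 12*l^2 + 135*l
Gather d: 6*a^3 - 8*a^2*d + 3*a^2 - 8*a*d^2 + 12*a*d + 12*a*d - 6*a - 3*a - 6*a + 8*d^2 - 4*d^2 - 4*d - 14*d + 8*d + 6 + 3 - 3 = 6*a^3 + 3*a^2 - 15*a + d^2*(4 - 8*a) + d*(-8*a^2 + 24*a - 10) + 6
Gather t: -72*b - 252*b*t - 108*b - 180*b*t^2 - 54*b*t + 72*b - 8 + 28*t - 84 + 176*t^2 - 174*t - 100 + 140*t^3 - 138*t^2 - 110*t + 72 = -108*b + 140*t^3 + t^2*(38 - 180*b) + t*(-306*b - 256) - 120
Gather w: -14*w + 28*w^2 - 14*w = 28*w^2 - 28*w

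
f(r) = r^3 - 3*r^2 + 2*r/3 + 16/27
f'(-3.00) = 45.67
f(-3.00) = -55.41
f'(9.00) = 189.67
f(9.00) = 492.59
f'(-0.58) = 5.16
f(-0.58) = -1.00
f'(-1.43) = 15.38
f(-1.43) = -9.42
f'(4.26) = 29.55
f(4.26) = 26.30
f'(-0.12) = 1.43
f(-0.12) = 0.47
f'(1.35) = -1.97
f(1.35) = -1.51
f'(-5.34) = 118.25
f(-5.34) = -240.79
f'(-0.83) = 7.71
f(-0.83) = -2.60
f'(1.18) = -2.24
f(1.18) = -1.15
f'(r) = 3*r^2 - 6*r + 2/3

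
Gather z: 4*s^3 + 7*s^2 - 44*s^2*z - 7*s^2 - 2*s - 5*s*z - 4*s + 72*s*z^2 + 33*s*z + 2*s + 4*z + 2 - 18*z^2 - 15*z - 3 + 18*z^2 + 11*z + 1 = 4*s^3 + 72*s*z^2 - 4*s + z*(-44*s^2 + 28*s)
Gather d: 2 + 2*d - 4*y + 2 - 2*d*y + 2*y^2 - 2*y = d*(2 - 2*y) + 2*y^2 - 6*y + 4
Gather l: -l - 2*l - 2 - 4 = -3*l - 6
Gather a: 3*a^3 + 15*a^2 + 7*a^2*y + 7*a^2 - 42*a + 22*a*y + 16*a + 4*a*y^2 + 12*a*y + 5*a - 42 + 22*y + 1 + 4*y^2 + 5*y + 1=3*a^3 + a^2*(7*y + 22) + a*(4*y^2 + 34*y - 21) + 4*y^2 + 27*y - 40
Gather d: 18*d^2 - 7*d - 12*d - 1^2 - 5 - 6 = 18*d^2 - 19*d - 12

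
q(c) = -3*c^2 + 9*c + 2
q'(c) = 9 - 6*c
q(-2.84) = -47.76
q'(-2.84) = 26.04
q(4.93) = -26.54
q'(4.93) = -20.58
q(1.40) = 8.72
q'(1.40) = 0.60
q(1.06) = 8.17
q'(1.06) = 2.64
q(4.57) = -19.52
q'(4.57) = -18.42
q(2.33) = 6.68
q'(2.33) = -4.98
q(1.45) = 8.74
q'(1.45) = 0.30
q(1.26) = 8.58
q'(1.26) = 1.44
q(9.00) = -160.00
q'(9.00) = -45.00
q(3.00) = 2.00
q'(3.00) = -9.00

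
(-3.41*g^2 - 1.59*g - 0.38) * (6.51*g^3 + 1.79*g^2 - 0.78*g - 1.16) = -22.1991*g^5 - 16.4548*g^4 - 2.6601*g^3 + 4.5156*g^2 + 2.1408*g + 0.4408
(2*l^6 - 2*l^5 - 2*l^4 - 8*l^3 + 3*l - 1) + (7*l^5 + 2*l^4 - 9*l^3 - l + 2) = 2*l^6 + 5*l^5 - 17*l^3 + 2*l + 1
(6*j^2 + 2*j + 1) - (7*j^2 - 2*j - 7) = -j^2 + 4*j + 8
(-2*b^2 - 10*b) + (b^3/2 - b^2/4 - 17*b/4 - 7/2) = b^3/2 - 9*b^2/4 - 57*b/4 - 7/2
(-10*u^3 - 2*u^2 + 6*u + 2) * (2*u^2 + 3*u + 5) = -20*u^5 - 34*u^4 - 44*u^3 + 12*u^2 + 36*u + 10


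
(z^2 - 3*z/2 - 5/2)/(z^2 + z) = (z - 5/2)/z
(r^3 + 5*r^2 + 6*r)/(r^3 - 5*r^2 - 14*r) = (r + 3)/(r - 7)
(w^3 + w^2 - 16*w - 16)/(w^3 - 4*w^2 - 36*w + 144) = (w^2 + 5*w + 4)/(w^2 - 36)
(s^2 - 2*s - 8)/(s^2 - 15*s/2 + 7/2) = 2*(s^2 - 2*s - 8)/(2*s^2 - 15*s + 7)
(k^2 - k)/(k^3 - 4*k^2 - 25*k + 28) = k/(k^2 - 3*k - 28)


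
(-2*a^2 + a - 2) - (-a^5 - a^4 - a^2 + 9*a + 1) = a^5 + a^4 - a^2 - 8*a - 3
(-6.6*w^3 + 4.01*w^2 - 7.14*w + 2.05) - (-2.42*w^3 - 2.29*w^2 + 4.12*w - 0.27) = -4.18*w^3 + 6.3*w^2 - 11.26*w + 2.32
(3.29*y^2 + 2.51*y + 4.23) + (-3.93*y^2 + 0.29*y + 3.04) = -0.64*y^2 + 2.8*y + 7.27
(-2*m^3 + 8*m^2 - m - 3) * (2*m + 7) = -4*m^4 + 2*m^3 + 54*m^2 - 13*m - 21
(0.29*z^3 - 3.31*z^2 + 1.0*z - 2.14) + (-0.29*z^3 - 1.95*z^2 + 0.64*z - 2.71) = -5.26*z^2 + 1.64*z - 4.85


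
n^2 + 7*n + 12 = (n + 3)*(n + 4)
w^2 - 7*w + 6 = (w - 6)*(w - 1)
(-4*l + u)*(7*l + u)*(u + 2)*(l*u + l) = -28*l^3*u^2 - 84*l^3*u - 56*l^3 + 3*l^2*u^3 + 9*l^2*u^2 + 6*l^2*u + l*u^4 + 3*l*u^3 + 2*l*u^2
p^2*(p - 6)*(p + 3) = p^4 - 3*p^3 - 18*p^2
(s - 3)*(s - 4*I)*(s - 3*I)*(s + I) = s^4 - 3*s^3 - 6*I*s^3 - 5*s^2 + 18*I*s^2 + 15*s - 12*I*s + 36*I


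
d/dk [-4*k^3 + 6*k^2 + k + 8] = -12*k^2 + 12*k + 1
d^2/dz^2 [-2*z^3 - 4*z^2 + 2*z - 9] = -12*z - 8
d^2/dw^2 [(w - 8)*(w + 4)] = 2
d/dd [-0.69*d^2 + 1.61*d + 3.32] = 1.61 - 1.38*d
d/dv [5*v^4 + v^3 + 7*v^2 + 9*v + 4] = 20*v^3 + 3*v^2 + 14*v + 9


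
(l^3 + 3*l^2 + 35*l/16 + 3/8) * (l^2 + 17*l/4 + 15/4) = l^5 + 29*l^4/4 + 299*l^3/16 + 1339*l^2/64 + 627*l/64 + 45/32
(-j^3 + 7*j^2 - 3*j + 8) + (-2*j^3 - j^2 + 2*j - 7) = -3*j^3 + 6*j^2 - j + 1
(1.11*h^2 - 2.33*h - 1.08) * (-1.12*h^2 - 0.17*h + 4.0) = -1.2432*h^4 + 2.4209*h^3 + 6.0457*h^2 - 9.1364*h - 4.32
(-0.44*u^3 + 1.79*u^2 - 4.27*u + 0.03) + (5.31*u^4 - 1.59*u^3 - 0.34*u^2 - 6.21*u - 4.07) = 5.31*u^4 - 2.03*u^3 + 1.45*u^2 - 10.48*u - 4.04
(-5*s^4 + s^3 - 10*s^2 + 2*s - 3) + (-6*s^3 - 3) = -5*s^4 - 5*s^3 - 10*s^2 + 2*s - 6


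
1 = 1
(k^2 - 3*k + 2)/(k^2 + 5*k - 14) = (k - 1)/(k + 7)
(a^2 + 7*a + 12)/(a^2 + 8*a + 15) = (a + 4)/(a + 5)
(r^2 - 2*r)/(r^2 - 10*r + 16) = r/(r - 8)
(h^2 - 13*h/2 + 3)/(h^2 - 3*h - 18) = (h - 1/2)/(h + 3)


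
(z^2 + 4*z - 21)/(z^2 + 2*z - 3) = (z^2 + 4*z - 21)/(z^2 + 2*z - 3)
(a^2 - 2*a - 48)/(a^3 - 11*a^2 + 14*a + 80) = (a + 6)/(a^2 - 3*a - 10)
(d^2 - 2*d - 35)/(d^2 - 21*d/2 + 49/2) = 2*(d + 5)/(2*d - 7)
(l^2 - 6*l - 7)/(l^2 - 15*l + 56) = (l + 1)/(l - 8)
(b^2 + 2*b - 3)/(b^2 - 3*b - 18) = (b - 1)/(b - 6)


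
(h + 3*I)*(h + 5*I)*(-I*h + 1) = -I*h^3 + 9*h^2 + 23*I*h - 15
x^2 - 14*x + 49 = (x - 7)^2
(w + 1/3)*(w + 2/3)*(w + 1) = w^3 + 2*w^2 + 11*w/9 + 2/9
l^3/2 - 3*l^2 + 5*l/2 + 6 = (l/2 + 1/2)*(l - 4)*(l - 3)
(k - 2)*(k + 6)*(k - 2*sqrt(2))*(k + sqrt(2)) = k^4 - sqrt(2)*k^3 + 4*k^3 - 16*k^2 - 4*sqrt(2)*k^2 - 16*k + 12*sqrt(2)*k + 48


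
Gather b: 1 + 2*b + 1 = 2*b + 2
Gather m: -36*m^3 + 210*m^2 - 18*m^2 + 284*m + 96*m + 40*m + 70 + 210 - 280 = -36*m^3 + 192*m^2 + 420*m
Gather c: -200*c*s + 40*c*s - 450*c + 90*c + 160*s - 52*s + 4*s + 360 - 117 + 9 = c*(-160*s - 360) + 112*s + 252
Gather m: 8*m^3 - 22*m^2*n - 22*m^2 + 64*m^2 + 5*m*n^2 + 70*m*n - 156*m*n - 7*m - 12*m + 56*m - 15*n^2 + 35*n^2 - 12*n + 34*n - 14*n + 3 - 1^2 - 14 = 8*m^3 + m^2*(42 - 22*n) + m*(5*n^2 - 86*n + 37) + 20*n^2 + 8*n - 12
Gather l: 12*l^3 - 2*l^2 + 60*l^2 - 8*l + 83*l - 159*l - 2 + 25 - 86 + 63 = 12*l^3 + 58*l^2 - 84*l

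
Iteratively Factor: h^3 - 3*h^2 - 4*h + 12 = (h - 3)*(h^2 - 4) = (h - 3)*(h + 2)*(h - 2)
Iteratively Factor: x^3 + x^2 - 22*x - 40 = (x - 5)*(x^2 + 6*x + 8) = (x - 5)*(x + 4)*(x + 2)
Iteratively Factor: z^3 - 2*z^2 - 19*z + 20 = (z + 4)*(z^2 - 6*z + 5) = (z - 5)*(z + 4)*(z - 1)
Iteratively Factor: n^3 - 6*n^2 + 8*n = (n - 4)*(n^2 - 2*n) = n*(n - 4)*(n - 2)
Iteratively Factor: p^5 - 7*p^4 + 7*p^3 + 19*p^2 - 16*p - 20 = (p - 2)*(p^4 - 5*p^3 - 3*p^2 + 13*p + 10) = (p - 2)*(p + 1)*(p^3 - 6*p^2 + 3*p + 10) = (p - 2)^2*(p + 1)*(p^2 - 4*p - 5) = (p - 2)^2*(p + 1)^2*(p - 5)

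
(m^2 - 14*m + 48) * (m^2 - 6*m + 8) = m^4 - 20*m^3 + 140*m^2 - 400*m + 384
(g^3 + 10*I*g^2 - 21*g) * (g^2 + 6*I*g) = g^5 + 16*I*g^4 - 81*g^3 - 126*I*g^2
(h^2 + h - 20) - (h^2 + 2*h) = -h - 20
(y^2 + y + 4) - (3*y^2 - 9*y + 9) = -2*y^2 + 10*y - 5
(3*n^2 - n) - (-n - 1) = 3*n^2 + 1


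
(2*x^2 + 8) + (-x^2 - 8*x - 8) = x^2 - 8*x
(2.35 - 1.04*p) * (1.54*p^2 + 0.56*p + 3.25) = -1.6016*p^3 + 3.0366*p^2 - 2.064*p + 7.6375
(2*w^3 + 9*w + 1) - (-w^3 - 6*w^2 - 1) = 3*w^3 + 6*w^2 + 9*w + 2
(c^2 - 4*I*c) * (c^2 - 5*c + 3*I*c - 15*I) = c^4 - 5*c^3 - I*c^3 + 12*c^2 + 5*I*c^2 - 60*c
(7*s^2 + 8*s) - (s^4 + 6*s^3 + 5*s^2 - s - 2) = -s^4 - 6*s^3 + 2*s^2 + 9*s + 2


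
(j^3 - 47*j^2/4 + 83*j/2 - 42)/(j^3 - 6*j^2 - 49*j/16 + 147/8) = 4*(j - 4)/(4*j + 7)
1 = 1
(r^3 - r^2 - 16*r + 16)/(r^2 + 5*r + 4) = (r^2 - 5*r + 4)/(r + 1)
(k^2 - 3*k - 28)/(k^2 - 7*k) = (k + 4)/k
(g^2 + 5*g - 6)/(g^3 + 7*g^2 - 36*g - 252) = (g - 1)/(g^2 + g - 42)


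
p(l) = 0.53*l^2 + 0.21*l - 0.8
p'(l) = 1.06*l + 0.21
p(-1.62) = 0.25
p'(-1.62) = -1.51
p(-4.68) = 9.83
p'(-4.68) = -4.75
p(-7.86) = 30.29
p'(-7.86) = -8.12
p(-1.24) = -0.25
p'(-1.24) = -1.10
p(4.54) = 11.08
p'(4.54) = 5.02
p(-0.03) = -0.81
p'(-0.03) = 0.18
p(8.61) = 40.30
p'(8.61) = 9.34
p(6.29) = 21.49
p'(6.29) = 6.88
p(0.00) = -0.80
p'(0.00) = 0.21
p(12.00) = 78.04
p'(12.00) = 12.93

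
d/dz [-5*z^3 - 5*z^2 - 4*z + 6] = -15*z^2 - 10*z - 4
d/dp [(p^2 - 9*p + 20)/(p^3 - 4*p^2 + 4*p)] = (-p^3 + 16*p^2 - 60*p + 40)/(p^2*(p^3 - 6*p^2 + 12*p - 8))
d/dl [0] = 0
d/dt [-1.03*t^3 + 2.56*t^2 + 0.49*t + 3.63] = -3.09*t^2 + 5.12*t + 0.49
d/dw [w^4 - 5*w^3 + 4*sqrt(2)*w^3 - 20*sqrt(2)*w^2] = w*(4*w^2 - 15*w + 12*sqrt(2)*w - 40*sqrt(2))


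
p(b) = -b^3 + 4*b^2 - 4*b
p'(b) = -3*b^2 + 8*b - 4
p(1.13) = -0.86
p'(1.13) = 1.21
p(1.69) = -0.16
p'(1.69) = 0.95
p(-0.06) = 0.25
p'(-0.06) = -4.49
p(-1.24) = 13.02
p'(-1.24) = -18.53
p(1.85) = -0.04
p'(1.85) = 0.53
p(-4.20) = 161.45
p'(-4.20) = -90.52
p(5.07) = -47.78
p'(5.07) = -40.55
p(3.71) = -10.85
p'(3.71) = -15.61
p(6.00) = -96.00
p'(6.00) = -64.00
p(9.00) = -441.00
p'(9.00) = -175.00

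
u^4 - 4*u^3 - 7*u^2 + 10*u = u*(u - 5)*(u - 1)*(u + 2)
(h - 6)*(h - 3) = h^2 - 9*h + 18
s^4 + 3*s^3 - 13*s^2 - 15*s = s*(s - 3)*(s + 1)*(s + 5)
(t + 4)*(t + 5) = t^2 + 9*t + 20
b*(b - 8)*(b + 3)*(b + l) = b^4 + b^3*l - 5*b^3 - 5*b^2*l - 24*b^2 - 24*b*l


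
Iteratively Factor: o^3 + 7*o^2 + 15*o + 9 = (o + 3)*(o^2 + 4*o + 3) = (o + 3)^2*(o + 1)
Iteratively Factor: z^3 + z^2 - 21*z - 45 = (z - 5)*(z^2 + 6*z + 9) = (z - 5)*(z + 3)*(z + 3)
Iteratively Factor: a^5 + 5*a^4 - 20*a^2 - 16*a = (a - 2)*(a^4 + 7*a^3 + 14*a^2 + 8*a) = (a - 2)*(a + 1)*(a^3 + 6*a^2 + 8*a) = a*(a - 2)*(a + 1)*(a^2 + 6*a + 8) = a*(a - 2)*(a + 1)*(a + 2)*(a + 4)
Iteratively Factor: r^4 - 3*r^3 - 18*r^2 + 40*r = (r - 5)*(r^3 + 2*r^2 - 8*r) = (r - 5)*(r + 4)*(r^2 - 2*r) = (r - 5)*(r - 2)*(r + 4)*(r)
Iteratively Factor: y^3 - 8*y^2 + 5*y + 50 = (y + 2)*(y^2 - 10*y + 25) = (y - 5)*(y + 2)*(y - 5)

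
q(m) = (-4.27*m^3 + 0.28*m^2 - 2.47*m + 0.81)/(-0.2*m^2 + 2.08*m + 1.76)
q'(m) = (0.4*m - 2.08)*(-4.27*m^3 + 0.28*m^2 - 2.47*m + 0.81)/(-0.2*m^2 + 2.08*m + 1.76)^2 + (-12.81*m^2 + 0.56*m - 2.47)/(-0.2*m^2 + 2.08*m + 1.76)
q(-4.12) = -30.81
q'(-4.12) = 10.52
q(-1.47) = -10.76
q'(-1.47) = 1.31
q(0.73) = -0.79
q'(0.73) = -2.36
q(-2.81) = -18.49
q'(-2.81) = 8.12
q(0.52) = -0.36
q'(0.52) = -1.78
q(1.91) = -6.52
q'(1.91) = -7.90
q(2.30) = -10.09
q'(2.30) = -10.43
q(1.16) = -2.14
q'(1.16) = -4.00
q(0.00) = 0.46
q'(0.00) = -1.95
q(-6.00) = -52.90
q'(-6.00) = 12.83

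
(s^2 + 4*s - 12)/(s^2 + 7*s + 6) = (s - 2)/(s + 1)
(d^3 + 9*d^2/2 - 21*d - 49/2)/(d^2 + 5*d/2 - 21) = (d^2 + 8*d + 7)/(d + 6)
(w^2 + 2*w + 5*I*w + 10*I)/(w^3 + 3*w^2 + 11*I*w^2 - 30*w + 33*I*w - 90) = (w + 2)/(w^2 + w*(3 + 6*I) + 18*I)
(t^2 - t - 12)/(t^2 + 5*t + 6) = (t - 4)/(t + 2)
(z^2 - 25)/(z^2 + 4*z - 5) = (z - 5)/(z - 1)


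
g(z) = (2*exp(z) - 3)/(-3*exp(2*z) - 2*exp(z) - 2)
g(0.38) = 0.01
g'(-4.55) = -0.03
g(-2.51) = 1.30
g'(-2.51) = -0.19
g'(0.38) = -0.27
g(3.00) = -0.03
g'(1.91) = 0.04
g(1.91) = -0.07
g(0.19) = 0.07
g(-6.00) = 1.49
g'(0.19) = -0.36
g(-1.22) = 0.84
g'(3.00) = 0.03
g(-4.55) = 1.47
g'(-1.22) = -0.54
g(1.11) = -0.09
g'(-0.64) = -0.62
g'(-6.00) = -0.00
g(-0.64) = 0.50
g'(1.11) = -0.02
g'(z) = (2*exp(z) - 3)*(6*exp(2*z) + 2*exp(z))/(-3*exp(2*z) - 2*exp(z) - 2)^2 + 2*exp(z)/(-3*exp(2*z) - 2*exp(z) - 2) = (6*exp(2*z) - 18*exp(z) - 10)*exp(z)/(9*exp(4*z) + 12*exp(3*z) + 16*exp(2*z) + 8*exp(z) + 4)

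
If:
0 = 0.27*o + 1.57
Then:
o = -5.81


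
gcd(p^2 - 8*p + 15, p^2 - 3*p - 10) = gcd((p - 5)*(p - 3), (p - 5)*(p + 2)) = p - 5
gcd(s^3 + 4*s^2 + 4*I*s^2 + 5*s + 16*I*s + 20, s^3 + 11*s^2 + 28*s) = s + 4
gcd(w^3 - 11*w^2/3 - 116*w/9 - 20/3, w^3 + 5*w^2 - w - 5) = 1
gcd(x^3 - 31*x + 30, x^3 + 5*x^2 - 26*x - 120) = x^2 + x - 30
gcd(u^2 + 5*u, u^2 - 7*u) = u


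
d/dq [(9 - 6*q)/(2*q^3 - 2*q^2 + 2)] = 3*(-2*q^3 + 2*q^2 + q*(2*q - 3)*(3*q - 2) - 2)/(2*(q^3 - q^2 + 1)^2)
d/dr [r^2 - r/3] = 2*r - 1/3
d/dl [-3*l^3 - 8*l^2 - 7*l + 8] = -9*l^2 - 16*l - 7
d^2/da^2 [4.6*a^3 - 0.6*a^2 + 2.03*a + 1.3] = 27.6*a - 1.2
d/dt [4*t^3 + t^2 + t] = 12*t^2 + 2*t + 1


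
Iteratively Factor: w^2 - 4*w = (w - 4)*(w)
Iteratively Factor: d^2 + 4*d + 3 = (d + 1)*(d + 3)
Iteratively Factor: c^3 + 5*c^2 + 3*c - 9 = (c + 3)*(c^2 + 2*c - 3) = (c + 3)^2*(c - 1)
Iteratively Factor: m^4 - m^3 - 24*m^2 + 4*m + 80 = (m + 2)*(m^3 - 3*m^2 - 18*m + 40) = (m + 2)*(m + 4)*(m^2 - 7*m + 10) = (m - 5)*(m + 2)*(m + 4)*(m - 2)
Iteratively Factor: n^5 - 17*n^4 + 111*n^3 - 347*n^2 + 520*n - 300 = (n - 5)*(n^4 - 12*n^3 + 51*n^2 - 92*n + 60) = (n - 5)^2*(n^3 - 7*n^2 + 16*n - 12) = (n - 5)^2*(n - 3)*(n^2 - 4*n + 4) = (n - 5)^2*(n - 3)*(n - 2)*(n - 2)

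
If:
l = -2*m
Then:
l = -2*m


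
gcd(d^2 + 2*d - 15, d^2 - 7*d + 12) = d - 3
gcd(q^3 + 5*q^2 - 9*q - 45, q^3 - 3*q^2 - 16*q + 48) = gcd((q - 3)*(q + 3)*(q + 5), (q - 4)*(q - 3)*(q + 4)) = q - 3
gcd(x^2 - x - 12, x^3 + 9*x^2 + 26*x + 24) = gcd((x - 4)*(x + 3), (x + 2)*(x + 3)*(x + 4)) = x + 3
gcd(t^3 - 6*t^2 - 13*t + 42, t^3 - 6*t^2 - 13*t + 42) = t^3 - 6*t^2 - 13*t + 42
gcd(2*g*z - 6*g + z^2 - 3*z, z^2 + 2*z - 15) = z - 3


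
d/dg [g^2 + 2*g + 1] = 2*g + 2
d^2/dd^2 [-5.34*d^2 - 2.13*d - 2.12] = -10.6800000000000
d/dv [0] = 0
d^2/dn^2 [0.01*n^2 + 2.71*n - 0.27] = 0.0200000000000000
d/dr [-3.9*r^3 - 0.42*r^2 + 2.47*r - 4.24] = -11.7*r^2 - 0.84*r + 2.47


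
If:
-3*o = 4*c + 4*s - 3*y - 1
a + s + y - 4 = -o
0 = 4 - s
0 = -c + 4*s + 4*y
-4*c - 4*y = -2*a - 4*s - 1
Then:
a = 111/4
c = 177/10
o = -1127/40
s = 4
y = 17/40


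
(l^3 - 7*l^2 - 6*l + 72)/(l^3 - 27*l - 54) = (l - 4)/(l + 3)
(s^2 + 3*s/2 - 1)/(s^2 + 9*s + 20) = (s^2 + 3*s/2 - 1)/(s^2 + 9*s + 20)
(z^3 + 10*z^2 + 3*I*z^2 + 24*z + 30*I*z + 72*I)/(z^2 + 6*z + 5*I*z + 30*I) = (z^2 + z*(4 + 3*I) + 12*I)/(z + 5*I)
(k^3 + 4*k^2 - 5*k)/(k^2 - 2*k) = (k^2 + 4*k - 5)/(k - 2)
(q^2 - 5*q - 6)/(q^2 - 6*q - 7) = (q - 6)/(q - 7)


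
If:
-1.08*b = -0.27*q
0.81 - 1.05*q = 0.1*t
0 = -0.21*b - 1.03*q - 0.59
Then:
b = -0.14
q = -0.55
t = 13.82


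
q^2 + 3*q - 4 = (q - 1)*(q + 4)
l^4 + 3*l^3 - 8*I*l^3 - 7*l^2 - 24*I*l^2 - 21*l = l*(l + 3)*(l - 7*I)*(l - I)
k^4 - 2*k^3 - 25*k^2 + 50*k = k*(k - 5)*(k - 2)*(k + 5)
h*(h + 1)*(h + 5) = h^3 + 6*h^2 + 5*h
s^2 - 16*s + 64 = (s - 8)^2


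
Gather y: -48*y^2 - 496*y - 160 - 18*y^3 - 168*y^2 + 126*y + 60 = -18*y^3 - 216*y^2 - 370*y - 100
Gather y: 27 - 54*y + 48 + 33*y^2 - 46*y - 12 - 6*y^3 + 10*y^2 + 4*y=-6*y^3 + 43*y^2 - 96*y + 63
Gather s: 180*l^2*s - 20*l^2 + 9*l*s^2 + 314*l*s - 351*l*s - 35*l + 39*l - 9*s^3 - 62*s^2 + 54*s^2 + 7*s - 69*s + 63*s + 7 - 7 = -20*l^2 + 4*l - 9*s^3 + s^2*(9*l - 8) + s*(180*l^2 - 37*l + 1)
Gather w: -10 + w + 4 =w - 6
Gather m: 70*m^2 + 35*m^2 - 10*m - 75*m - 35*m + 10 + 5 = 105*m^2 - 120*m + 15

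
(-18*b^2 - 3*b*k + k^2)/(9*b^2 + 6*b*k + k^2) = (-6*b + k)/(3*b + k)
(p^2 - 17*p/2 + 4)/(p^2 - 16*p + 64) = (p - 1/2)/(p - 8)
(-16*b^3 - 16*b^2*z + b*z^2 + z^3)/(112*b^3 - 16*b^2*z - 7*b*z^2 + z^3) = (b + z)/(-7*b + z)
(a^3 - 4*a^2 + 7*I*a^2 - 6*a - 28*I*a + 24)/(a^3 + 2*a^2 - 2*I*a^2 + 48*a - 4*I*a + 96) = (a^2 + a*(-4 + I) - 4*I)/(a^2 + a*(2 - 8*I) - 16*I)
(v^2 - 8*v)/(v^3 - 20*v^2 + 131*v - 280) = v/(v^2 - 12*v + 35)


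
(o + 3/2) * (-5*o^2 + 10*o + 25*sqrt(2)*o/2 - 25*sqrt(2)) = -5*o^3 + 5*o^2/2 + 25*sqrt(2)*o^2/2 - 25*sqrt(2)*o/4 + 15*o - 75*sqrt(2)/2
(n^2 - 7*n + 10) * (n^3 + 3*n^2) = n^5 - 4*n^4 - 11*n^3 + 30*n^2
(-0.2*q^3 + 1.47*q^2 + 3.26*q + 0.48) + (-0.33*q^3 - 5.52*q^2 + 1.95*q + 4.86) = -0.53*q^3 - 4.05*q^2 + 5.21*q + 5.34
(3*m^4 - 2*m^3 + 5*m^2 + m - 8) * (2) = 6*m^4 - 4*m^3 + 10*m^2 + 2*m - 16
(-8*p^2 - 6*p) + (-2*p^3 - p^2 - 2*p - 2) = -2*p^3 - 9*p^2 - 8*p - 2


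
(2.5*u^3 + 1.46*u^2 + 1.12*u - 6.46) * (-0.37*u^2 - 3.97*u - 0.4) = -0.925*u^5 - 10.4652*u^4 - 7.2106*u^3 - 2.6402*u^2 + 25.1982*u + 2.584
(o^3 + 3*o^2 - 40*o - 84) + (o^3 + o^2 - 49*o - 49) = 2*o^3 + 4*o^2 - 89*o - 133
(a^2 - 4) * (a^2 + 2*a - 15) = a^4 + 2*a^3 - 19*a^2 - 8*a + 60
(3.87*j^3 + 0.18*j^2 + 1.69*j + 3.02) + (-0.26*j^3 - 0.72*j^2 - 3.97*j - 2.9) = 3.61*j^3 - 0.54*j^2 - 2.28*j + 0.12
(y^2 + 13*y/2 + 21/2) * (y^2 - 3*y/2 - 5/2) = y^4 + 5*y^3 - 7*y^2/4 - 32*y - 105/4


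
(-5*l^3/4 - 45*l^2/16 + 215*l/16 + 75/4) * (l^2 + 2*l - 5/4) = -5*l^5/4 - 85*l^4/16 + 75*l^3/8 + 3145*l^2/64 + 1325*l/64 - 375/16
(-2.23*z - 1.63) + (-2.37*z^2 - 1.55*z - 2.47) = -2.37*z^2 - 3.78*z - 4.1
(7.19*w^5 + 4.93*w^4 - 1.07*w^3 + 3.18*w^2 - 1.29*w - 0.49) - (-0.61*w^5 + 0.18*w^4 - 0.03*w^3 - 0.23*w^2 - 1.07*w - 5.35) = 7.8*w^5 + 4.75*w^4 - 1.04*w^3 + 3.41*w^2 - 0.22*w + 4.86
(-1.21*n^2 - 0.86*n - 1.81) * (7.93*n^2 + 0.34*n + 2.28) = -9.5953*n^4 - 7.2312*n^3 - 17.4045*n^2 - 2.5762*n - 4.1268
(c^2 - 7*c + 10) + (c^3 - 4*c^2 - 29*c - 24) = c^3 - 3*c^2 - 36*c - 14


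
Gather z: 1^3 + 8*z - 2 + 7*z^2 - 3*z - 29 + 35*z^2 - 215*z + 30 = 42*z^2 - 210*z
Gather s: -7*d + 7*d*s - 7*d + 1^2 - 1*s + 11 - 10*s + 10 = -14*d + s*(7*d - 11) + 22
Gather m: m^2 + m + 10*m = m^2 + 11*m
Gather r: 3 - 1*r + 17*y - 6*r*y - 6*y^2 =r*(-6*y - 1) - 6*y^2 + 17*y + 3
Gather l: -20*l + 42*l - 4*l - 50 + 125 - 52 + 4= 18*l + 27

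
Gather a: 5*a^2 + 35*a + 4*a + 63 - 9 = 5*a^2 + 39*a + 54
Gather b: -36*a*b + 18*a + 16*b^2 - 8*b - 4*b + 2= 18*a + 16*b^2 + b*(-36*a - 12) + 2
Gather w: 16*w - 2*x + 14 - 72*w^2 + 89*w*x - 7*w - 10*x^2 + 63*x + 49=-72*w^2 + w*(89*x + 9) - 10*x^2 + 61*x + 63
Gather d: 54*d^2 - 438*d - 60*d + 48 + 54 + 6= 54*d^2 - 498*d + 108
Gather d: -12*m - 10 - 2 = -12*m - 12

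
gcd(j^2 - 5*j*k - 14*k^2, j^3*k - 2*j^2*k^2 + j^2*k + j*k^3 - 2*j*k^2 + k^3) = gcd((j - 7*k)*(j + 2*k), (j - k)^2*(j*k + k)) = 1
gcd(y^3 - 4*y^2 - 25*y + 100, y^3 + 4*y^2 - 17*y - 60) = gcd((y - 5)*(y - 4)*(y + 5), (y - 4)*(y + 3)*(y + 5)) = y^2 + y - 20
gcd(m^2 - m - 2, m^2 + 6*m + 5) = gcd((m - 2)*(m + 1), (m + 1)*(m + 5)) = m + 1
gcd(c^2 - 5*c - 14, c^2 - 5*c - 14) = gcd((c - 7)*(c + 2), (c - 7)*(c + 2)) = c^2 - 5*c - 14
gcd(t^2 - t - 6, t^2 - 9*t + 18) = t - 3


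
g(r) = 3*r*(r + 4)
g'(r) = 6*r + 12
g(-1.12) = -9.68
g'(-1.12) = 5.28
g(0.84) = 12.20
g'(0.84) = 17.04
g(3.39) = 75.16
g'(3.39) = 32.34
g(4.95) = 132.91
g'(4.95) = 41.70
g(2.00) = 36.00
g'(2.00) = 24.00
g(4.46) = 113.19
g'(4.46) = 38.76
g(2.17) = 40.17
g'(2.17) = 25.02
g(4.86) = 129.18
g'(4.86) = 41.16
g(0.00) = 0.00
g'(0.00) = 12.00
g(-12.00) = 288.00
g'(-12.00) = -60.00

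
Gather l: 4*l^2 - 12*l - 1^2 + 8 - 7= 4*l^2 - 12*l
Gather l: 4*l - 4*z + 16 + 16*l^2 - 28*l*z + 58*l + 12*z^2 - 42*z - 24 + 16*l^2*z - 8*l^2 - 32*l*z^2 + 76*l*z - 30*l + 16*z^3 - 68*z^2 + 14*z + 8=l^2*(16*z + 8) + l*(-32*z^2 + 48*z + 32) + 16*z^3 - 56*z^2 - 32*z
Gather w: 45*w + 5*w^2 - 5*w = 5*w^2 + 40*w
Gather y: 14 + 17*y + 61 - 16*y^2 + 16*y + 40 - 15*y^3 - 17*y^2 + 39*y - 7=-15*y^3 - 33*y^2 + 72*y + 108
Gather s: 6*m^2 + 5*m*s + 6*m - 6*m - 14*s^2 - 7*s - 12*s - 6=6*m^2 - 14*s^2 + s*(5*m - 19) - 6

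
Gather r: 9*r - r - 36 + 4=8*r - 32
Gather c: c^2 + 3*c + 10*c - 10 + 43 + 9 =c^2 + 13*c + 42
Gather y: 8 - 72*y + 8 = 16 - 72*y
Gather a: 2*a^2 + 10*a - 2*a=2*a^2 + 8*a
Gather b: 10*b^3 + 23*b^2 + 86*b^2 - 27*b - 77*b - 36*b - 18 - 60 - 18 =10*b^3 + 109*b^2 - 140*b - 96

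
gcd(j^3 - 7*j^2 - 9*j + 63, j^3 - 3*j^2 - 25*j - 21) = j^2 - 4*j - 21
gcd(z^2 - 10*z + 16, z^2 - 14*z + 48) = z - 8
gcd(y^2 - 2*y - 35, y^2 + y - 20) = y + 5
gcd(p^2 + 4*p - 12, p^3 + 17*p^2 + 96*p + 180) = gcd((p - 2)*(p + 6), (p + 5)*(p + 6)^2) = p + 6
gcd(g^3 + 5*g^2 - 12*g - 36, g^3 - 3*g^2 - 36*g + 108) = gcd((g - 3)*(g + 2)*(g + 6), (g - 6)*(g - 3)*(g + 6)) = g^2 + 3*g - 18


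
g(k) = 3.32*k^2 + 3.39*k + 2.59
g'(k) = 6.64*k + 3.39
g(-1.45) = 4.65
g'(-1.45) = -6.24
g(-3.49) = 31.20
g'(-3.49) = -19.78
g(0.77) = 7.17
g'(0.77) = 8.50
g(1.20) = 11.44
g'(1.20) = 11.36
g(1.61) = 16.65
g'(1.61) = 14.08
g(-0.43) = 1.75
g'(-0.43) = 0.53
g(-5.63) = 88.74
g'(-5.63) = -33.99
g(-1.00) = 2.52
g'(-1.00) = -3.25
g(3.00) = 42.64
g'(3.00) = 23.31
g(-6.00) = 101.77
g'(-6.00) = -36.45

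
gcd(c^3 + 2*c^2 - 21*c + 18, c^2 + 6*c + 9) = 1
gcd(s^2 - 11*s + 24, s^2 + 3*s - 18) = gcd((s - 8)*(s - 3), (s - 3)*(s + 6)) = s - 3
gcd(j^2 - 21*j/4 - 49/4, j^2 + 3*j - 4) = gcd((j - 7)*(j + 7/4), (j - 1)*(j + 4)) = 1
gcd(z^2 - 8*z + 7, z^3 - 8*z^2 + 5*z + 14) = z - 7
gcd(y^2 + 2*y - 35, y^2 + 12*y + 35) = y + 7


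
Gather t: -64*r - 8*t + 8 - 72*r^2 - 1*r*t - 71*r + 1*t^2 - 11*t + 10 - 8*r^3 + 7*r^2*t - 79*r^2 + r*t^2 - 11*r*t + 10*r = -8*r^3 - 151*r^2 - 125*r + t^2*(r + 1) + t*(7*r^2 - 12*r - 19) + 18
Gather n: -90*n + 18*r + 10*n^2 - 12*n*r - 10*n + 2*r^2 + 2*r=10*n^2 + n*(-12*r - 100) + 2*r^2 + 20*r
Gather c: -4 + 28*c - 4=28*c - 8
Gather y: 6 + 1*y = y + 6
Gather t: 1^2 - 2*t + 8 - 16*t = 9 - 18*t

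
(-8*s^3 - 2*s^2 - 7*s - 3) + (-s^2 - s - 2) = -8*s^3 - 3*s^2 - 8*s - 5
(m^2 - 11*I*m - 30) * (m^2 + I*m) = m^4 - 10*I*m^3 - 19*m^2 - 30*I*m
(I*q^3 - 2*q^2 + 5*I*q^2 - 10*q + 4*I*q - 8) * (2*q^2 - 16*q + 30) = 2*I*q^5 - 4*q^4 - 6*I*q^4 + 12*q^3 - 42*I*q^3 + 84*q^2 + 86*I*q^2 - 172*q + 120*I*q - 240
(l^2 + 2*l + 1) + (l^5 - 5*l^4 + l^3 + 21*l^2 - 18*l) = l^5 - 5*l^4 + l^3 + 22*l^2 - 16*l + 1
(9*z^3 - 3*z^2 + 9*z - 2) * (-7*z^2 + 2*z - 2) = -63*z^5 + 39*z^4 - 87*z^3 + 38*z^2 - 22*z + 4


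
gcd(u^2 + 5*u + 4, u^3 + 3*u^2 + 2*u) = u + 1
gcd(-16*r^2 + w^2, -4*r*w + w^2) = 4*r - w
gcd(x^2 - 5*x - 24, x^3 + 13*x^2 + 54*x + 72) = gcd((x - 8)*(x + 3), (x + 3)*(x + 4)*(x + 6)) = x + 3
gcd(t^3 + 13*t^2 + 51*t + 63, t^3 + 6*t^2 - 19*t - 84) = t^2 + 10*t + 21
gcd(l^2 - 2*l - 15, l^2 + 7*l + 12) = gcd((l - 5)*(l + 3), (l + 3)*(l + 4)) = l + 3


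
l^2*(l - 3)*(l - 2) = l^4 - 5*l^3 + 6*l^2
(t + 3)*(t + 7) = t^2 + 10*t + 21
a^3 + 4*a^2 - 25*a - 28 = (a - 4)*(a + 1)*(a + 7)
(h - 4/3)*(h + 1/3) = h^2 - h - 4/9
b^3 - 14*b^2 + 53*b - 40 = (b - 8)*(b - 5)*(b - 1)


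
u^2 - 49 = (u - 7)*(u + 7)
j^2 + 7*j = j*(j + 7)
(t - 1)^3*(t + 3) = t^4 - 6*t^2 + 8*t - 3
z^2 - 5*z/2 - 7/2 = (z - 7/2)*(z + 1)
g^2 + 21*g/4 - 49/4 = (g - 7/4)*(g + 7)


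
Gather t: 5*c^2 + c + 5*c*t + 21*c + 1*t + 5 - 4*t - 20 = 5*c^2 + 22*c + t*(5*c - 3) - 15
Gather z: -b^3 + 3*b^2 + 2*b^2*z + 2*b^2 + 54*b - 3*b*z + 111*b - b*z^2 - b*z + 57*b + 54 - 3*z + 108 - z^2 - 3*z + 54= -b^3 + 5*b^2 + 222*b + z^2*(-b - 1) + z*(2*b^2 - 4*b - 6) + 216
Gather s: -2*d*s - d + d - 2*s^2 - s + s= -2*d*s - 2*s^2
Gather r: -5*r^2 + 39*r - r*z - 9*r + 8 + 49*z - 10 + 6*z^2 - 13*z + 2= -5*r^2 + r*(30 - z) + 6*z^2 + 36*z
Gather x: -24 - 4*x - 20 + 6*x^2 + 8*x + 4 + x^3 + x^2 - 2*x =x^3 + 7*x^2 + 2*x - 40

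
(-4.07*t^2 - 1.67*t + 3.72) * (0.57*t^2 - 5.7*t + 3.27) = -2.3199*t^4 + 22.2471*t^3 - 1.6695*t^2 - 26.6649*t + 12.1644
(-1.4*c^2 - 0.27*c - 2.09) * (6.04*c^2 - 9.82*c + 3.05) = -8.456*c^4 + 12.1172*c^3 - 14.2422*c^2 + 19.7003*c - 6.3745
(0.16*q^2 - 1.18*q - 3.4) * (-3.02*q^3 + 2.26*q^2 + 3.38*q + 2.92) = -0.4832*q^5 + 3.9252*q^4 + 8.142*q^3 - 11.2052*q^2 - 14.9376*q - 9.928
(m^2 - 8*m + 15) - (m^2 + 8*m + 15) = -16*m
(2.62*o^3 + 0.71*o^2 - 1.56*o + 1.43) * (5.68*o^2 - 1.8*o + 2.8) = 14.8816*o^5 - 0.6832*o^4 - 2.8028*o^3 + 12.9184*o^2 - 6.942*o + 4.004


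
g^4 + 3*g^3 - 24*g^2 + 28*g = g*(g - 2)^2*(g + 7)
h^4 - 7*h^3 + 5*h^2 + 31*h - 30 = (h - 5)*(h - 3)*(h - 1)*(h + 2)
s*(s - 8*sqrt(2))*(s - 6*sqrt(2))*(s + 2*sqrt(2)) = s^4 - 12*sqrt(2)*s^3 + 40*s^2 + 192*sqrt(2)*s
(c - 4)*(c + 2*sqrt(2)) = c^2 - 4*c + 2*sqrt(2)*c - 8*sqrt(2)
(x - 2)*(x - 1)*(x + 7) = x^3 + 4*x^2 - 19*x + 14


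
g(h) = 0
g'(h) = 0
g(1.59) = 0.00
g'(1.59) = 0.00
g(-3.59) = 0.00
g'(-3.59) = 0.00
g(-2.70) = 0.00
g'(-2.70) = 0.00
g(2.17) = 0.00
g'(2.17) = 0.00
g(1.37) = 0.00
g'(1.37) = 0.00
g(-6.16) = 0.00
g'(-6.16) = 0.00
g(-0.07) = 0.00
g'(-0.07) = 0.00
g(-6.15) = 0.00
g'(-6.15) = 0.00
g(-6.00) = 0.00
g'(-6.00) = 0.00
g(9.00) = 0.00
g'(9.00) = 0.00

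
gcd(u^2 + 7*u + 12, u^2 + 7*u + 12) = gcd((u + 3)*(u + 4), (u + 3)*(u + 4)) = u^2 + 7*u + 12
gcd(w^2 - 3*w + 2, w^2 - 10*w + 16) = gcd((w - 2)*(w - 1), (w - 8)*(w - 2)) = w - 2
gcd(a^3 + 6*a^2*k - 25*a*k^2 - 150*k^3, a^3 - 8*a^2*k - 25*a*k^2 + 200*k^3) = a^2 - 25*k^2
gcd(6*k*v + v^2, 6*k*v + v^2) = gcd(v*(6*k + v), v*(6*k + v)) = 6*k*v + v^2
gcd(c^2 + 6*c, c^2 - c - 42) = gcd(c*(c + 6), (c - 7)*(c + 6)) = c + 6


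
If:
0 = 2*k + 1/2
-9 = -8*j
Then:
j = 9/8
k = -1/4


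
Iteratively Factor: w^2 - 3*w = (w)*(w - 3)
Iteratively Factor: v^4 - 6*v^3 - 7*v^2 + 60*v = (v - 4)*(v^3 - 2*v^2 - 15*v) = v*(v - 4)*(v^2 - 2*v - 15) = v*(v - 5)*(v - 4)*(v + 3)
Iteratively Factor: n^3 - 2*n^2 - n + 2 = (n - 2)*(n^2 - 1) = (n - 2)*(n - 1)*(n + 1)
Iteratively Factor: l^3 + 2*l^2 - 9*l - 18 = (l + 3)*(l^2 - l - 6) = (l + 2)*(l + 3)*(l - 3)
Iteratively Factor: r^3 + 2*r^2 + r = (r + 1)*(r^2 + r) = (r + 1)^2*(r)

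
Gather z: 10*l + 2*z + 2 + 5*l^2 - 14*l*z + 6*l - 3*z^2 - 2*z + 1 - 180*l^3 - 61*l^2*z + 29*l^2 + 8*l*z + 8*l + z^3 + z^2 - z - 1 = -180*l^3 + 34*l^2 + 24*l + z^3 - 2*z^2 + z*(-61*l^2 - 6*l - 1) + 2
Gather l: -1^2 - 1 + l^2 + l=l^2 + l - 2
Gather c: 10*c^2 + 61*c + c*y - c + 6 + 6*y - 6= 10*c^2 + c*(y + 60) + 6*y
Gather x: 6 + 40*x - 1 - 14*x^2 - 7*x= -14*x^2 + 33*x + 5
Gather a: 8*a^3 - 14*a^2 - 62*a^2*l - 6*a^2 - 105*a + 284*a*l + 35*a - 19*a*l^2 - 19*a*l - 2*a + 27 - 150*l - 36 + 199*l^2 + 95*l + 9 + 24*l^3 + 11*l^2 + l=8*a^3 + a^2*(-62*l - 20) + a*(-19*l^2 + 265*l - 72) + 24*l^3 + 210*l^2 - 54*l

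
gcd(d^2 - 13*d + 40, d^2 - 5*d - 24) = d - 8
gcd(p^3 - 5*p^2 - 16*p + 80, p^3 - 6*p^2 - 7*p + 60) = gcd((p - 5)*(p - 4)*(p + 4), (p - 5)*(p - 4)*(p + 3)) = p^2 - 9*p + 20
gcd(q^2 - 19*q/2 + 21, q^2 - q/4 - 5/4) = 1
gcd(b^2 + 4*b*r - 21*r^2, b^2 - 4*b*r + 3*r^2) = -b + 3*r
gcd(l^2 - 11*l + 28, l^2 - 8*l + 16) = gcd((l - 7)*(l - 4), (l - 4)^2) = l - 4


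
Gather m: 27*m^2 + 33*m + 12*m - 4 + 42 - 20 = 27*m^2 + 45*m + 18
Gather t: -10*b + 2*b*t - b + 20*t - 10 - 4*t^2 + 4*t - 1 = -11*b - 4*t^2 + t*(2*b + 24) - 11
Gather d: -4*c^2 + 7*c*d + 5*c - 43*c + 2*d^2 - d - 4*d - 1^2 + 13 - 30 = -4*c^2 - 38*c + 2*d^2 + d*(7*c - 5) - 18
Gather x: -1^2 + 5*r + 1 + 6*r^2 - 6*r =6*r^2 - r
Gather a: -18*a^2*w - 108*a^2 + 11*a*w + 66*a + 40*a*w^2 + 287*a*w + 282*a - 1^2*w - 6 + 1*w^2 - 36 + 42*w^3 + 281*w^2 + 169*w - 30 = a^2*(-18*w - 108) + a*(40*w^2 + 298*w + 348) + 42*w^3 + 282*w^2 + 168*w - 72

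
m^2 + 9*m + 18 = (m + 3)*(m + 6)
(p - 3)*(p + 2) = p^2 - p - 6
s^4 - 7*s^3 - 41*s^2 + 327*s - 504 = (s - 8)*(s - 3)^2*(s + 7)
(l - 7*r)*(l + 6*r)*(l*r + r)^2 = l^4*r^2 - l^3*r^3 + 2*l^3*r^2 - 42*l^2*r^4 - 2*l^2*r^3 + l^2*r^2 - 84*l*r^4 - l*r^3 - 42*r^4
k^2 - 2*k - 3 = (k - 3)*(k + 1)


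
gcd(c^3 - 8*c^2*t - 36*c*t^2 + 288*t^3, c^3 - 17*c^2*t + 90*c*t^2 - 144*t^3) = c^2 - 14*c*t + 48*t^2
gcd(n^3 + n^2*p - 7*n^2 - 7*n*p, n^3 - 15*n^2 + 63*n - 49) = n - 7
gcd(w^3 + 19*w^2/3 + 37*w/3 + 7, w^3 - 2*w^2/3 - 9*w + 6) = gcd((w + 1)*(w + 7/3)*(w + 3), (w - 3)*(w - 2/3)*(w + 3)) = w + 3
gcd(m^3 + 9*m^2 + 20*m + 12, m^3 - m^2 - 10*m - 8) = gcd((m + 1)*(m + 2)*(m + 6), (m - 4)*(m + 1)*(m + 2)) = m^2 + 3*m + 2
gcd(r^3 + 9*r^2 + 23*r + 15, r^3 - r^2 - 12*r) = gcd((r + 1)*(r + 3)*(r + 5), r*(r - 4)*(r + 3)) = r + 3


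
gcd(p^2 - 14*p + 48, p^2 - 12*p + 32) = p - 8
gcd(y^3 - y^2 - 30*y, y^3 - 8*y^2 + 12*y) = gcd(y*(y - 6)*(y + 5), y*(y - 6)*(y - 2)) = y^2 - 6*y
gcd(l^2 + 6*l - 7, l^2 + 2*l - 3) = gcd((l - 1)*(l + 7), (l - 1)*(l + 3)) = l - 1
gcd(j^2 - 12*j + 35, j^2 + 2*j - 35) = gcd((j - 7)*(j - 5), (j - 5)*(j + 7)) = j - 5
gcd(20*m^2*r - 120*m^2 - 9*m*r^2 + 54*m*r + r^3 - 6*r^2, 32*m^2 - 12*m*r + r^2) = -4*m + r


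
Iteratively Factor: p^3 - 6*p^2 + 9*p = (p)*(p^2 - 6*p + 9) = p*(p - 3)*(p - 3)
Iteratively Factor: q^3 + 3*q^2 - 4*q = (q)*(q^2 + 3*q - 4) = q*(q - 1)*(q + 4)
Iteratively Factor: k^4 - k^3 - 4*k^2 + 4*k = (k - 2)*(k^3 + k^2 - 2*k) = k*(k - 2)*(k^2 + k - 2) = k*(k - 2)*(k - 1)*(k + 2)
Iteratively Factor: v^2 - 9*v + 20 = (v - 5)*(v - 4)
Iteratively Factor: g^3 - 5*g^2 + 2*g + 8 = (g + 1)*(g^2 - 6*g + 8) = (g - 4)*(g + 1)*(g - 2)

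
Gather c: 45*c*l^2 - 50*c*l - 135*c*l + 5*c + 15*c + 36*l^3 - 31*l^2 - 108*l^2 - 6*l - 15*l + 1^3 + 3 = c*(45*l^2 - 185*l + 20) + 36*l^3 - 139*l^2 - 21*l + 4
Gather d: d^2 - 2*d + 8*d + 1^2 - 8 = d^2 + 6*d - 7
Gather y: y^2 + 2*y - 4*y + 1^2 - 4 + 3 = y^2 - 2*y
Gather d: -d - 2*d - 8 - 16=-3*d - 24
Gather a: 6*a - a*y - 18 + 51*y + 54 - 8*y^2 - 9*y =a*(6 - y) - 8*y^2 + 42*y + 36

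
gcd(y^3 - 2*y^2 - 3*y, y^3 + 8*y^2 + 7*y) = y^2 + y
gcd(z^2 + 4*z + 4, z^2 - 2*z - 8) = z + 2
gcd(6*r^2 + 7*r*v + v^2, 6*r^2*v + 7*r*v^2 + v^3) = 6*r^2 + 7*r*v + v^2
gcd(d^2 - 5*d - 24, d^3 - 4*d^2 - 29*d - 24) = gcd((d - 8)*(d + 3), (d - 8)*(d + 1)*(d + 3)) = d^2 - 5*d - 24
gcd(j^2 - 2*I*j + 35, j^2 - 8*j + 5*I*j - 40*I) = j + 5*I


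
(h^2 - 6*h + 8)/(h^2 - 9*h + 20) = (h - 2)/(h - 5)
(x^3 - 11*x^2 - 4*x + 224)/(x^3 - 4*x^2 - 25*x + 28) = (x - 8)/(x - 1)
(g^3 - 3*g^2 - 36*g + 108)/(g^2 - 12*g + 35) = (g^3 - 3*g^2 - 36*g + 108)/(g^2 - 12*g + 35)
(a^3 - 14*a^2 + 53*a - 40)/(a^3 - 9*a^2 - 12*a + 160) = (a - 1)/(a + 4)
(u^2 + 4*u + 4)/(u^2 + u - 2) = (u + 2)/(u - 1)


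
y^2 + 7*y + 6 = (y + 1)*(y + 6)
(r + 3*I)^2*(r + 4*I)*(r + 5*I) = r^4 + 15*I*r^3 - 83*r^2 - 201*I*r + 180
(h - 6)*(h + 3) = h^2 - 3*h - 18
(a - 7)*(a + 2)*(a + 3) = a^3 - 2*a^2 - 29*a - 42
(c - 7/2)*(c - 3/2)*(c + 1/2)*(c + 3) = c^4 - 3*c^3/2 - 43*c^2/4 + 87*c/8 + 63/8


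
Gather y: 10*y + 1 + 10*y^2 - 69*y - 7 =10*y^2 - 59*y - 6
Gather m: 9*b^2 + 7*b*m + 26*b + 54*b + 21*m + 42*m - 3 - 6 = 9*b^2 + 80*b + m*(7*b + 63) - 9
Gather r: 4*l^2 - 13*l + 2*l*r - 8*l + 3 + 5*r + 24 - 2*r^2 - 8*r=4*l^2 - 21*l - 2*r^2 + r*(2*l - 3) + 27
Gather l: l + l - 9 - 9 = 2*l - 18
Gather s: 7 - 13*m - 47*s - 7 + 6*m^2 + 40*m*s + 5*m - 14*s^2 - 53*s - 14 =6*m^2 - 8*m - 14*s^2 + s*(40*m - 100) - 14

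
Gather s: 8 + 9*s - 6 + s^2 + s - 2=s^2 + 10*s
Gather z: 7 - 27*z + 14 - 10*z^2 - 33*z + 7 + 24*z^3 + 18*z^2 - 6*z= 24*z^3 + 8*z^2 - 66*z + 28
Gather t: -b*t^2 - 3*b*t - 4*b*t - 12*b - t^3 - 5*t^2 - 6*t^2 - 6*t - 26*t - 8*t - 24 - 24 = -12*b - t^3 + t^2*(-b - 11) + t*(-7*b - 40) - 48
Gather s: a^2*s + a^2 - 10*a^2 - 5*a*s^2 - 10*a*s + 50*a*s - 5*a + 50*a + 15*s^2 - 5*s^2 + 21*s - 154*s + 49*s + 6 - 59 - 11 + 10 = -9*a^2 + 45*a + s^2*(10 - 5*a) + s*(a^2 + 40*a - 84) - 54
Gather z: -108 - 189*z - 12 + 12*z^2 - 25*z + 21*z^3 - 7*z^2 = 21*z^3 + 5*z^2 - 214*z - 120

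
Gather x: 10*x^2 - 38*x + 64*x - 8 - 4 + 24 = 10*x^2 + 26*x + 12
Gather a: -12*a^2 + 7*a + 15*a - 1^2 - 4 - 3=-12*a^2 + 22*a - 8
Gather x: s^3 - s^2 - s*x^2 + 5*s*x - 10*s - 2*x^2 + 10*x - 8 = s^3 - s^2 - 10*s + x^2*(-s - 2) + x*(5*s + 10) - 8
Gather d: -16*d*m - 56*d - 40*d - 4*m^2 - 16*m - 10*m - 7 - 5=d*(-16*m - 96) - 4*m^2 - 26*m - 12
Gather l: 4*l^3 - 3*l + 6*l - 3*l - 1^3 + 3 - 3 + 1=4*l^3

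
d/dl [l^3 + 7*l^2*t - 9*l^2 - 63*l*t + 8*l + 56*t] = 3*l^2 + 14*l*t - 18*l - 63*t + 8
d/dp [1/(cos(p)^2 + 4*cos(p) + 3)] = 2*(cos(p) + 2)*sin(p)/(cos(p)^2 + 4*cos(p) + 3)^2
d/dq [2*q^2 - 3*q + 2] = 4*q - 3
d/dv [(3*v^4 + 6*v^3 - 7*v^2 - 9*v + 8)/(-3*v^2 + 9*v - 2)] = (-18*v^5 + 63*v^4 + 84*v^3 - 126*v^2 + 76*v - 54)/(9*v^4 - 54*v^3 + 93*v^2 - 36*v + 4)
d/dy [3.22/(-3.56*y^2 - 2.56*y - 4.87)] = (22.9264*y + 8.2432)/(3.56*y^2 + 2.56*y + 4.87)^2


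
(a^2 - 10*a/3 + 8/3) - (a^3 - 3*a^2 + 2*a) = -a^3 + 4*a^2 - 16*a/3 + 8/3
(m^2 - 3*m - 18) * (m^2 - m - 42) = m^4 - 4*m^3 - 57*m^2 + 144*m + 756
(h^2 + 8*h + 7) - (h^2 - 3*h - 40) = 11*h + 47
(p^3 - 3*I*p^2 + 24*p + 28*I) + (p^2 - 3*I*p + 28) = p^3 + p^2 - 3*I*p^2 + 24*p - 3*I*p + 28 + 28*I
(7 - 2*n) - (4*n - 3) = 10 - 6*n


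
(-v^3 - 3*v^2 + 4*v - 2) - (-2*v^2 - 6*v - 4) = -v^3 - v^2 + 10*v + 2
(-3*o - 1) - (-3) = 2 - 3*o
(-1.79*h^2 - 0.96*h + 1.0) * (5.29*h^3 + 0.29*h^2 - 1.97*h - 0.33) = -9.4691*h^5 - 5.5975*h^4 + 8.5379*h^3 + 2.7719*h^2 - 1.6532*h - 0.33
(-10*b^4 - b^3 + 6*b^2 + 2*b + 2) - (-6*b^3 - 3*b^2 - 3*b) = -10*b^4 + 5*b^3 + 9*b^2 + 5*b + 2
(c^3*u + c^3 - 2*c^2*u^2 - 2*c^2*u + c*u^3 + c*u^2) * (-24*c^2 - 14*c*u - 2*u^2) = -24*c^5*u - 24*c^5 + 34*c^4*u^2 + 34*c^4*u + 2*c^3*u^3 + 2*c^3*u^2 - 10*c^2*u^4 - 10*c^2*u^3 - 2*c*u^5 - 2*c*u^4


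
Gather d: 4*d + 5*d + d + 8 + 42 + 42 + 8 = 10*d + 100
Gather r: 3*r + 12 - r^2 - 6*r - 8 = -r^2 - 3*r + 4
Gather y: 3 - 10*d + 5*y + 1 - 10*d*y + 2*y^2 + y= -10*d + 2*y^2 + y*(6 - 10*d) + 4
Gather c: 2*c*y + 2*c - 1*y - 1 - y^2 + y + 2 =c*(2*y + 2) - y^2 + 1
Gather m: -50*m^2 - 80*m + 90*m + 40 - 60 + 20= -50*m^2 + 10*m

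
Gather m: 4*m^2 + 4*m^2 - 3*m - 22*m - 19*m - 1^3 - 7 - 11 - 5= 8*m^2 - 44*m - 24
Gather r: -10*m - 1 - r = -10*m - r - 1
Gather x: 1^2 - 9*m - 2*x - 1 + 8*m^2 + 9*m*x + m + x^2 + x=8*m^2 - 8*m + x^2 + x*(9*m - 1)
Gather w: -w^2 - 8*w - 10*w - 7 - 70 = -w^2 - 18*w - 77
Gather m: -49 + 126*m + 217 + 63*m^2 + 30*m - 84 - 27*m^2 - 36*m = 36*m^2 + 120*m + 84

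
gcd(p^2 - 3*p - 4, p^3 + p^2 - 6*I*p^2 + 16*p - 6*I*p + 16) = p + 1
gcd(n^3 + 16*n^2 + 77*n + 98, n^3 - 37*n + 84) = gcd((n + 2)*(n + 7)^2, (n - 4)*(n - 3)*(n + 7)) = n + 7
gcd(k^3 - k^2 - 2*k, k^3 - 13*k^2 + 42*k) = k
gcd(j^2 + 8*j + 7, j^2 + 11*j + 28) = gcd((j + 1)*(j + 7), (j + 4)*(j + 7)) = j + 7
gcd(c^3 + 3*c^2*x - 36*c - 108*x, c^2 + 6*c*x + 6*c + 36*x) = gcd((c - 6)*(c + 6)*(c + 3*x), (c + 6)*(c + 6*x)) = c + 6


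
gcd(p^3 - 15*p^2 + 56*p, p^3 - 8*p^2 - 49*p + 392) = p^2 - 15*p + 56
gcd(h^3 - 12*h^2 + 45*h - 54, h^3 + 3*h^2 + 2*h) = 1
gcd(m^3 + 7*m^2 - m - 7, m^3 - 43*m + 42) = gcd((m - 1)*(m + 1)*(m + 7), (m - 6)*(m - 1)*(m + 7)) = m^2 + 6*m - 7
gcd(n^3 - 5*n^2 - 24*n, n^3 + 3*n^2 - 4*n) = n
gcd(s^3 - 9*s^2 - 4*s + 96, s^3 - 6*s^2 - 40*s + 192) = s^2 - 12*s + 32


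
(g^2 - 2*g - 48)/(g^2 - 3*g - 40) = (g + 6)/(g + 5)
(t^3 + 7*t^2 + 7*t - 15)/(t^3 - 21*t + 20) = (t + 3)/(t - 4)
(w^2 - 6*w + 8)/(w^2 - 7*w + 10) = (w - 4)/(w - 5)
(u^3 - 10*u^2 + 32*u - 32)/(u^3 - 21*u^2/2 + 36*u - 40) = 2*(u - 2)/(2*u - 5)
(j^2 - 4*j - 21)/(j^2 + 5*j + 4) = (j^2 - 4*j - 21)/(j^2 + 5*j + 4)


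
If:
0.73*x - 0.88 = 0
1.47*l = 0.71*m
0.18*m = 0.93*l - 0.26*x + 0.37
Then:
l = -0.10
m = -0.21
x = 1.21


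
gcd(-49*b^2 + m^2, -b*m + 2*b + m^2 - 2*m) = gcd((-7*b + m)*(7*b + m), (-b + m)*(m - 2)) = 1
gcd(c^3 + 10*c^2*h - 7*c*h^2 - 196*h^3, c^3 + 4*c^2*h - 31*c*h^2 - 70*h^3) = c + 7*h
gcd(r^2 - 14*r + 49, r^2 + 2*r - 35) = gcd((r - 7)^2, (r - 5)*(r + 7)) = 1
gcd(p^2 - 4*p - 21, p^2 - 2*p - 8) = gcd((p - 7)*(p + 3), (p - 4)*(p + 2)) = 1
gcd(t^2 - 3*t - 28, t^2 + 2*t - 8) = t + 4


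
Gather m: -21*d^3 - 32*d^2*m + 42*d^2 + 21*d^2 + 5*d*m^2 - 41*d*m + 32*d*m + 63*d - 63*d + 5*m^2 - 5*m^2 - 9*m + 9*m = -21*d^3 + 63*d^2 + 5*d*m^2 + m*(-32*d^2 - 9*d)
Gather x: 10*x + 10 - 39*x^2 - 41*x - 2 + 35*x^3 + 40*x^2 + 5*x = 35*x^3 + x^2 - 26*x + 8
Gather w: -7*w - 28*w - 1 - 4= -35*w - 5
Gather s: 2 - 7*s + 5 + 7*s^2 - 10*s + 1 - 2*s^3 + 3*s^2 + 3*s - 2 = -2*s^3 + 10*s^2 - 14*s + 6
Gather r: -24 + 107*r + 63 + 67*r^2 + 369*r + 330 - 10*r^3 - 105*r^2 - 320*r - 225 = -10*r^3 - 38*r^2 + 156*r + 144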